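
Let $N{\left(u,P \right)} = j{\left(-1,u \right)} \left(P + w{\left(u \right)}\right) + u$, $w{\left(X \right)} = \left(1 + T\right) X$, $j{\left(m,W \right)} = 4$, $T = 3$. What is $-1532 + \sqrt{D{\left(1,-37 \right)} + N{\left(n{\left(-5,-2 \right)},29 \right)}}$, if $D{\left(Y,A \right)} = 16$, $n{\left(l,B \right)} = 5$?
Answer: $-1532 + \sqrt{217} \approx -1517.3$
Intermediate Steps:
$w{\left(X \right)} = 4 X$ ($w{\left(X \right)} = \left(1 + 3\right) X = 4 X$)
$N{\left(u,P \right)} = 4 P + 17 u$ ($N{\left(u,P \right)} = 4 \left(P + 4 u\right) + u = \left(4 P + 16 u\right) + u = 4 P + 17 u$)
$-1532 + \sqrt{D{\left(1,-37 \right)} + N{\left(n{\left(-5,-2 \right)},29 \right)}} = -1532 + \sqrt{16 + \left(4 \cdot 29 + 17 \cdot 5\right)} = -1532 + \sqrt{16 + \left(116 + 85\right)} = -1532 + \sqrt{16 + 201} = -1532 + \sqrt{217}$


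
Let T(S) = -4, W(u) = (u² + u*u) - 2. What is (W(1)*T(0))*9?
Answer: 0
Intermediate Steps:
W(u) = -2 + 2*u² (W(u) = (u² + u²) - 2 = 2*u² - 2 = -2 + 2*u²)
(W(1)*T(0))*9 = ((-2 + 2*1²)*(-4))*9 = ((-2 + 2*1)*(-4))*9 = ((-2 + 2)*(-4))*9 = (0*(-4))*9 = 0*9 = 0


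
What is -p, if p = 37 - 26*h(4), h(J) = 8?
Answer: 171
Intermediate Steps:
p = -171 (p = 37 - 26*8 = 37 - 208 = -171)
-p = -1*(-171) = 171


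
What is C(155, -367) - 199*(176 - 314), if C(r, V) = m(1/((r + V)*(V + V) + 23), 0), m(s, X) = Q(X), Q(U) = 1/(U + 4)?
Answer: 109849/4 ≈ 27462.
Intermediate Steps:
Q(U) = 1/(4 + U)
m(s, X) = 1/(4 + X)
C(r, V) = ¼ (C(r, V) = 1/(4 + 0) = 1/4 = ¼)
C(155, -367) - 199*(176 - 314) = ¼ - 199*(176 - 314) = ¼ - 199*(-138) = ¼ + 27462 = 109849/4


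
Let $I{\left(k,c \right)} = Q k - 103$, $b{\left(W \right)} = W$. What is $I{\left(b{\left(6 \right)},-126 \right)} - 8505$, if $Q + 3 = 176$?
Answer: $-7570$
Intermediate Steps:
$Q = 173$ ($Q = -3 + 176 = 173$)
$I{\left(k,c \right)} = -103 + 173 k$ ($I{\left(k,c \right)} = 173 k - 103 = -103 + 173 k$)
$I{\left(b{\left(6 \right)},-126 \right)} - 8505 = \left(-103 + 173 \cdot 6\right) - 8505 = \left(-103 + 1038\right) - 8505 = 935 - 8505 = -7570$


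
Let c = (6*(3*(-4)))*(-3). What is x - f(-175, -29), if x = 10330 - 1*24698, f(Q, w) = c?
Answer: -14584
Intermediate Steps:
c = 216 (c = (6*(-12))*(-3) = -72*(-3) = 216)
f(Q, w) = 216
x = -14368 (x = 10330 - 24698 = -14368)
x - f(-175, -29) = -14368 - 1*216 = -14368 - 216 = -14584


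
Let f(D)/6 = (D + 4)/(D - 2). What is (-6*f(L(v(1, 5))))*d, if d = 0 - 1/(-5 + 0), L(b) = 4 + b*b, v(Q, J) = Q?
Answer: -108/5 ≈ -21.600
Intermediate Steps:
L(b) = 4 + b**2
d = 1/5 (d = 0 - 1/(-5) = 0 - 1*(-1/5) = 0 + 1/5 = 1/5 ≈ 0.20000)
f(D) = 6*(4 + D)/(-2 + D) (f(D) = 6*((D + 4)/(D - 2)) = 6*((4 + D)/(-2 + D)) = 6*(4 + D)/(-2 + D))
(-6*f(L(v(1, 5))))*d = -36*(4 + (4 + 1**2))/(-2 + (4 + 1**2))*(1/5) = -36*(4 + (4 + 1))/(-2 + (4 + 1))*(1/5) = -36*(4 + 5)/(-2 + 5)*(1/5) = -36*9/3*(1/5) = -6*18*(1/5) = -108*1/5 = -108/5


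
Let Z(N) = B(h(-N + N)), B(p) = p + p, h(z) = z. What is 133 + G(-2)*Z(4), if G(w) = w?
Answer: 133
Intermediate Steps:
B(p) = 2*p
Z(N) = 0 (Z(N) = 2*(-N + N) = 2*0 = 0)
133 + G(-2)*Z(4) = 133 - 2*0 = 133 + 0 = 133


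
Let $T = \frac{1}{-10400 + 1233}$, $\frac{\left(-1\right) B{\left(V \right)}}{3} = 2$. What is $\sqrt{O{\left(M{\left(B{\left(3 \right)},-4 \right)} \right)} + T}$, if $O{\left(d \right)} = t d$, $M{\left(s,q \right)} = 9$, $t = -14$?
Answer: $\frac{i \sqrt{10588279181}}{9167} \approx 11.225 i$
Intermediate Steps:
$B{\left(V \right)} = -6$ ($B{\left(V \right)} = \left(-3\right) 2 = -6$)
$O{\left(d \right)} = - 14 d$
$T = - \frac{1}{9167}$ ($T = \frac{1}{-9167} = - \frac{1}{9167} \approx -0.00010909$)
$\sqrt{O{\left(M{\left(B{\left(3 \right)},-4 \right)} \right)} + T} = \sqrt{\left(-14\right) 9 - \frac{1}{9167}} = \sqrt{-126 - \frac{1}{9167}} = \sqrt{- \frac{1155043}{9167}} = \frac{i \sqrt{10588279181}}{9167}$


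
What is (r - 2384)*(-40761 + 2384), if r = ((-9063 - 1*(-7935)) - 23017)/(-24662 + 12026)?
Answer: 1155150731783/12636 ≈ 9.1417e+7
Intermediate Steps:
r = 24145/12636 (r = ((-9063 + 7935) - 23017)/(-12636) = (-1128 - 23017)*(-1/12636) = -24145*(-1/12636) = 24145/12636 ≈ 1.9108)
(r - 2384)*(-40761 + 2384) = (24145/12636 - 2384)*(-40761 + 2384) = -30100079/12636*(-38377) = 1155150731783/12636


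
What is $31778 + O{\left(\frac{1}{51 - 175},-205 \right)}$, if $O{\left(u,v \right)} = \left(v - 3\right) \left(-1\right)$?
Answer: $31986$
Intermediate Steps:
$O{\left(u,v \right)} = 3 - v$ ($O{\left(u,v \right)} = \left(-3 + v\right) \left(-1\right) = 3 - v$)
$31778 + O{\left(\frac{1}{51 - 175},-205 \right)} = 31778 + \left(3 - -205\right) = 31778 + \left(3 + 205\right) = 31778 + 208 = 31986$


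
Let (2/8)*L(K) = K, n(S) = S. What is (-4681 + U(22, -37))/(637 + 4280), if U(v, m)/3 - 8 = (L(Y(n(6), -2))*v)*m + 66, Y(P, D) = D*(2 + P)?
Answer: 151829/4917 ≈ 30.878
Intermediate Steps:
L(K) = 4*K
U(v, m) = 222 - 192*m*v (U(v, m) = 24 + 3*(((4*(-2*(2 + 6)))*v)*m + 66) = 24 + 3*(((4*(-2*8))*v)*m + 66) = 24 + 3*(((4*(-16))*v)*m + 66) = 24 + 3*((-64*v)*m + 66) = 24 + 3*(-64*m*v + 66) = 24 + 3*(66 - 64*m*v) = 24 + (198 - 192*m*v) = 222 - 192*m*v)
(-4681 + U(22, -37))/(637 + 4280) = (-4681 + (222 - 192*(-37)*22))/(637 + 4280) = (-4681 + (222 + 156288))/4917 = (-4681 + 156510)*(1/4917) = 151829*(1/4917) = 151829/4917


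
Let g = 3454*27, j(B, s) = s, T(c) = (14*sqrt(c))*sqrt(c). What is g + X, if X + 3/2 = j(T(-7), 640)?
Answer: 187793/2 ≈ 93897.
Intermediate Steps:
T(c) = 14*c
X = 1277/2 (X = -3/2 + 640 = 1277/2 ≈ 638.50)
g = 93258
g + X = 93258 + 1277/2 = 187793/2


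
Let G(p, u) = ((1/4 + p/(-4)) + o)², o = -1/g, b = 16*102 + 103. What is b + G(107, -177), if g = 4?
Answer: 39209/16 ≈ 2450.6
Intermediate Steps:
b = 1735 (b = 1632 + 103 = 1735)
o = -¼ (o = -1/4 = -1*¼ = -¼ ≈ -0.25000)
G(p, u) = p²/16 (G(p, u) = ((1/4 + p/(-4)) - ¼)² = ((1*(¼) + p*(-¼)) - ¼)² = ((¼ - p/4) - ¼)² = (-p/4)² = p²/16)
b + G(107, -177) = 1735 + (1/16)*107² = 1735 + (1/16)*11449 = 1735 + 11449/16 = 39209/16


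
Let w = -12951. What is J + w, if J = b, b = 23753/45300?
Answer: -586656547/45300 ≈ -12950.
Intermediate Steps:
b = 23753/45300 (b = 23753*(1/45300) = 23753/45300 ≈ 0.52435)
J = 23753/45300 ≈ 0.52435
J + w = 23753/45300 - 12951 = -586656547/45300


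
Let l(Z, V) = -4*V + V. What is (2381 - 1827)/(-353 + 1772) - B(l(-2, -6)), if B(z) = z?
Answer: -24988/1419 ≈ -17.610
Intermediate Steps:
l(Z, V) = -3*V
(2381 - 1827)/(-353 + 1772) - B(l(-2, -6)) = (2381 - 1827)/(-353 + 1772) - (-3)*(-6) = 554/1419 - 1*18 = 554*(1/1419) - 18 = 554/1419 - 18 = -24988/1419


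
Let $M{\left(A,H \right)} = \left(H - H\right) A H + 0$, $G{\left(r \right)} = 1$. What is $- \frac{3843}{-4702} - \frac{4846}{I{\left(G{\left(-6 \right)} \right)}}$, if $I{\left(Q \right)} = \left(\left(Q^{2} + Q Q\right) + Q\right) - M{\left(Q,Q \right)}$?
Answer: $- \frac{22774363}{14106} \approx -1614.5$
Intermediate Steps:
$M{\left(A,H \right)} = 0$ ($M{\left(A,H \right)} = 0 A H + 0 = 0 H + 0 = 0 + 0 = 0$)
$I{\left(Q \right)} = Q + 2 Q^{2}$ ($I{\left(Q \right)} = \left(\left(Q^{2} + Q Q\right) + Q\right) - 0 = \left(\left(Q^{2} + Q^{2}\right) + Q\right) + 0 = \left(2 Q^{2} + Q\right) + 0 = \left(Q + 2 Q^{2}\right) + 0 = Q + 2 Q^{2}$)
$- \frac{3843}{-4702} - \frac{4846}{I{\left(G{\left(-6 \right)} \right)}} = - \frac{3843}{-4702} - \frac{4846}{1 \left(1 + 2 \cdot 1\right)} = \left(-3843\right) \left(- \frac{1}{4702}\right) - \frac{4846}{1 \left(1 + 2\right)} = \frac{3843}{4702} - \frac{4846}{1 \cdot 3} = \frac{3843}{4702} - \frac{4846}{3} = - \frac{22774363}{14106}$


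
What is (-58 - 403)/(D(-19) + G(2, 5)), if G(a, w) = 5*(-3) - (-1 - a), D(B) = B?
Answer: 461/31 ≈ 14.871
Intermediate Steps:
G(a, w) = -14 + a (G(a, w) = -15 + (1 + a) = -14 + a)
(-58 - 403)/(D(-19) + G(2, 5)) = (-58 - 403)/(-19 + (-14 + 2)) = -461/(-19 - 12) = -461/(-31) = -461*(-1/31) = 461/31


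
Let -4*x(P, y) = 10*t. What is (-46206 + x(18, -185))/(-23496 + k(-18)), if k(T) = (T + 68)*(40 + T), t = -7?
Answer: 92377/44792 ≈ 2.0624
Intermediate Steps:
x(P, y) = 35/2 (x(P, y) = -5*(-7)/2 = -¼*(-70) = 35/2)
k(T) = (40 + T)*(68 + T) (k(T) = (68 + T)*(40 + T) = (40 + T)*(68 + T))
(-46206 + x(18, -185))/(-23496 + k(-18)) = (-46206 + 35/2)/(-23496 + (2720 + (-18)² + 108*(-18))) = -92377/(2*(-23496 + (2720 + 324 - 1944))) = -92377/(2*(-23496 + 1100)) = -92377/2/(-22396) = -92377/2*(-1/22396) = 92377/44792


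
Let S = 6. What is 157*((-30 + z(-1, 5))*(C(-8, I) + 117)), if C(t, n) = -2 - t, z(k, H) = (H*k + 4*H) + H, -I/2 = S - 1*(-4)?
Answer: -193110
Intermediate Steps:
I = -20 (I = -2*(6 - 1*(-4)) = -2*(6 + 4) = -2*10 = -20)
z(k, H) = 5*H + H*k (z(k, H) = (4*H + H*k) + H = 5*H + H*k)
157*((-30 + z(-1, 5))*(C(-8, I) + 117)) = 157*((-30 + 5*(5 - 1))*((-2 - 1*(-8)) + 117)) = 157*((-30 + 5*4)*((-2 + 8) + 117)) = 157*((-30 + 20)*(6 + 117)) = 157*(-10*123) = 157*(-1230) = -193110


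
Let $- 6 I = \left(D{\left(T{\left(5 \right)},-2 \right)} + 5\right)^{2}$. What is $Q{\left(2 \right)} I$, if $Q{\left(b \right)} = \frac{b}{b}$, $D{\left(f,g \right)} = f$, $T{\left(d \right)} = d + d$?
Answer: $- \frac{75}{2} \approx -37.5$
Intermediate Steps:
$T{\left(d \right)} = 2 d$
$Q{\left(b \right)} = 1$
$I = - \frac{75}{2}$ ($I = - \frac{\left(2 \cdot 5 + 5\right)^{2}}{6} = - \frac{\left(10 + 5\right)^{2}}{6} = - \frac{15^{2}}{6} = \left(- \frac{1}{6}\right) 225 = - \frac{75}{2} \approx -37.5$)
$Q{\left(2 \right)} I = 1 \left(- \frac{75}{2}\right) = - \frac{75}{2}$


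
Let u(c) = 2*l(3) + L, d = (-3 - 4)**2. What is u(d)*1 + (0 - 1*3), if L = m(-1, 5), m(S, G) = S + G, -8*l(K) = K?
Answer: 1/4 ≈ 0.25000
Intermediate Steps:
d = 49 (d = (-7)**2 = 49)
l(K) = -K/8
m(S, G) = G + S
L = 4 (L = 5 - 1 = 4)
u(c) = 13/4 (u(c) = 2*(-1/8*3) + 4 = 2*(-3/8) + 4 = -3/4 + 4 = 13/4)
u(d)*1 + (0 - 1*3) = (13/4)*1 + (0 - 1*3) = 13/4 + (0 - 3) = 13/4 - 3 = 1/4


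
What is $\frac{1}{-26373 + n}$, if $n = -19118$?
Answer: $- \frac{1}{45491} \approx -2.1982 \cdot 10^{-5}$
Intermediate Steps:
$\frac{1}{-26373 + n} = \frac{1}{-26373 - 19118} = \frac{1}{-45491} = - \frac{1}{45491}$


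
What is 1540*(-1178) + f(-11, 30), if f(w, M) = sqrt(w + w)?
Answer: -1814120 + I*sqrt(22) ≈ -1.8141e+6 + 4.6904*I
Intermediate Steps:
f(w, M) = sqrt(2)*sqrt(w) (f(w, M) = sqrt(2*w) = sqrt(2)*sqrt(w))
1540*(-1178) + f(-11, 30) = 1540*(-1178) + sqrt(2)*sqrt(-11) = -1814120 + sqrt(2)*(I*sqrt(11)) = -1814120 + I*sqrt(22)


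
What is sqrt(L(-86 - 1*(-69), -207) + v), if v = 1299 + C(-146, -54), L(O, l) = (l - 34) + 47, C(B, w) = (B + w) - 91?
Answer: sqrt(814) ≈ 28.531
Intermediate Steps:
C(B, w) = -91 + B + w
L(O, l) = 13 + l (L(O, l) = (-34 + l) + 47 = 13 + l)
v = 1008 (v = 1299 + (-91 - 146 - 54) = 1299 - 291 = 1008)
sqrt(L(-86 - 1*(-69), -207) + v) = sqrt((13 - 207) + 1008) = sqrt(-194 + 1008) = sqrt(814)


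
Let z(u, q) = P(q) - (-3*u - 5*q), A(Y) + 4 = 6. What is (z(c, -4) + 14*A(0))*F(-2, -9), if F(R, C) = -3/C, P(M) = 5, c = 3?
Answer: 22/3 ≈ 7.3333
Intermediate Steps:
A(Y) = 2 (A(Y) = -4 + 6 = 2)
z(u, q) = 5 + 3*u + 5*q (z(u, q) = 5 - (-3*u - 5*q) = 5 - (-5*q - 3*u) = 5 + (3*u + 5*q) = 5 + 3*u + 5*q)
(z(c, -4) + 14*A(0))*F(-2, -9) = ((5 + 3*3 + 5*(-4)) + 14*2)*(-3/(-9)) = ((5 + 9 - 20) + 28)*(-3*(-⅑)) = (-6 + 28)*(⅓) = 22*(⅓) = 22/3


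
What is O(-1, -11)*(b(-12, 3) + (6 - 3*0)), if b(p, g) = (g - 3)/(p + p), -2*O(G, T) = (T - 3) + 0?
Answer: 42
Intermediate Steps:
O(G, T) = 3/2 - T/2 (O(G, T) = -((T - 3) + 0)/2 = -((-3 + T) + 0)/2 = -(-3 + T)/2 = 3/2 - T/2)
b(p, g) = (-3 + g)/(2*p) (b(p, g) = (-3 + g)/((2*p)) = (-3 + g)*(1/(2*p)) = (-3 + g)/(2*p))
O(-1, -11)*(b(-12, 3) + (6 - 3*0)) = (3/2 - ½*(-11))*((½)*(-3 + 3)/(-12) + (6 - 3*0)) = (3/2 + 11/2)*((½)*(-1/12)*0 + (6 + 0)) = 7*(0 + 6) = 7*6 = 42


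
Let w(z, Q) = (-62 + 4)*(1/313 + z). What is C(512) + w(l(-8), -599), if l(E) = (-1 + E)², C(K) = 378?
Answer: -1352218/313 ≈ -4320.2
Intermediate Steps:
w(z, Q) = -58/313 - 58*z (w(z, Q) = -58*(1/313 + z) = -58/313 - 58*z)
C(512) + w(l(-8), -599) = 378 + (-58/313 - 58*(-1 - 8)²) = 378 + (-58/313 - 58*(-9)²) = 378 + (-58/313 - 58*81) = 378 + (-58/313 - 4698) = 378 - 1470532/313 = -1352218/313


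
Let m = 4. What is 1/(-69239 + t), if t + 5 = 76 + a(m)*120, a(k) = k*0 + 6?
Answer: -1/68448 ≈ -1.4610e-5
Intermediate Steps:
a(k) = 6 (a(k) = 0 + 6 = 6)
t = 791 (t = -5 + (76 + 6*120) = -5 + (76 + 720) = -5 + 796 = 791)
1/(-69239 + t) = 1/(-69239 + 791) = 1/(-68448) = -1/68448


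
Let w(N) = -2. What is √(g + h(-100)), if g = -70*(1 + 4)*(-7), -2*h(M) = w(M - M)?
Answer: √2451 ≈ 49.508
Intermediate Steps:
h(M) = 1 (h(M) = -½*(-2) = 1)
g = 2450 (g = -70*5*(-7) = -14*25*(-7) = -350*(-7) = 2450)
√(g + h(-100)) = √(2450 + 1) = √2451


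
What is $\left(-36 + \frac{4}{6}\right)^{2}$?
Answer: $\frac{11236}{9} \approx 1248.4$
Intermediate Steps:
$\left(-36 + \frac{4}{6}\right)^{2} = \left(-36 + 4 \cdot \frac{1}{6}\right)^{2} = \left(-36 + \frac{2}{3}\right)^{2} = \left(- \frac{106}{3}\right)^{2} = \frac{11236}{9}$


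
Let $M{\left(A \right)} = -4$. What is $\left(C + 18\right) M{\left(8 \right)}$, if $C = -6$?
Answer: $-48$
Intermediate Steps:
$\left(C + 18\right) M{\left(8 \right)} = \left(-6 + 18\right) \left(-4\right) = 12 \left(-4\right) = -48$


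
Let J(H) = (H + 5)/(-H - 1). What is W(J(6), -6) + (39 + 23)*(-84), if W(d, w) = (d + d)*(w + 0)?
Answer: -36324/7 ≈ -5189.1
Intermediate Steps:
J(H) = (5 + H)/(-1 - H)
W(d, w) = 2*d*w (W(d, w) = (2*d)*w = 2*d*w)
W(J(6), -6) + (39 + 23)*(-84) = 2*((-5 - 1*6)/(1 + 6))*(-6) + (39 + 23)*(-84) = 2*((-5 - 6)/7)*(-6) + 62*(-84) = 2*((⅐)*(-11))*(-6) - 5208 = 2*(-11/7)*(-6) - 5208 = 132/7 - 5208 = -36324/7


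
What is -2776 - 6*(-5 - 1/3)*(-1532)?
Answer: -51800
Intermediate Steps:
-2776 - 6*(-5 - 1/3)*(-1532) = -2776 - 6*(-16/3)*(-1532) = -2776 - (-32)*(-1532) = -2776 - 1*49024 = -2776 - 49024 = -51800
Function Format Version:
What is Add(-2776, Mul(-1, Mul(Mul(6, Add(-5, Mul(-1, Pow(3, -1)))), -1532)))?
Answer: -51800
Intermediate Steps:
Add(-2776, Mul(-1, Mul(Mul(6, Add(-5, Mul(-1, Pow(3, -1)))), -1532))) = Add(-2776, Mul(-1, Mul(Mul(6, Add(-5, Mul(-1, Rational(1, 3)))), -1532))) = Add(-2776, Mul(-1, Mul(Mul(6, Add(-5, Rational(-1, 3))), -1532))) = Add(-2776, Mul(-1, Mul(Mul(6, Rational(-16, 3)), -1532))) = Add(-2776, Mul(-1, Mul(-32, -1532))) = Add(-2776, Mul(-1, 49024)) = Add(-2776, -49024) = -51800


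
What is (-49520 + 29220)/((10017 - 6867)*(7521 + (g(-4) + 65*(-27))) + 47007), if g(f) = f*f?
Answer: -20300/18260307 ≈ -0.0011117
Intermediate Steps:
g(f) = f**2
(-49520 + 29220)/((10017 - 6867)*(7521 + (g(-4) + 65*(-27))) + 47007) = (-49520 + 29220)/((10017 - 6867)*(7521 + ((-4)**2 + 65*(-27))) + 47007) = -20300/(3150*(7521 + (16 - 1755)) + 47007) = -20300/(3150*(7521 - 1739) + 47007) = -20300/(3150*5782 + 47007) = -20300/(18213300 + 47007) = -20300/18260307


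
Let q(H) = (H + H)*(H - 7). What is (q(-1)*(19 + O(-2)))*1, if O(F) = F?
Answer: 272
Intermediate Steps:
q(H) = 2*H*(-7 + H) (q(H) = (2*H)*(-7 + H) = 2*H*(-7 + H))
(q(-1)*(19 + O(-2)))*1 = ((2*(-1)*(-7 - 1))*(19 - 2))*1 = ((2*(-1)*(-8))*17)*1 = (16*17)*1 = 272*1 = 272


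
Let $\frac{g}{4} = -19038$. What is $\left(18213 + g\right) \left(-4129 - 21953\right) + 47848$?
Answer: $1511212846$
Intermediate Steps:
$g = -76152$ ($g = 4 \left(-19038\right) = -76152$)
$\left(18213 + g\right) \left(-4129 - 21953\right) + 47848 = \left(18213 - 76152\right) \left(-4129 - 21953\right) + 47848 = \left(-57939\right) \left(-26082\right) + 47848 = 1511164998 + 47848 = 1511212846$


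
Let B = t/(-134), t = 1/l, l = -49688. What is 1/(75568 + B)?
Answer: 6658192/503146253057 ≈ 1.3233e-5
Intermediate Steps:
t = -1/49688 (t = 1/(-49688) = -1/49688 ≈ -2.0126e-5)
B = 1/6658192 (B = -1/49688/(-134) = -1/49688*(-1/134) = 1/6658192 ≈ 1.5019e-7)
1/(75568 + B) = 1/(75568 + 1/6658192) = 1/(503146253057/6658192) = 6658192/503146253057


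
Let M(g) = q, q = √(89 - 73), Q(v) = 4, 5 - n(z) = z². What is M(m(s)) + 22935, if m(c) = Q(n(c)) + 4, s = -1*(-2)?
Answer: 22939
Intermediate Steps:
n(z) = 5 - z²
s = 2
m(c) = 8 (m(c) = 4 + 4 = 8)
q = 4 (q = √16 = 4)
M(g) = 4
M(m(s)) + 22935 = 4 + 22935 = 22939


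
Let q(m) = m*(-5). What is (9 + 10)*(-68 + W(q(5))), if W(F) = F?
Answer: -1767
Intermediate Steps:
q(m) = -5*m
(9 + 10)*(-68 + W(q(5))) = (9 + 10)*(-68 - 5*5) = 19*(-68 - 25) = 19*(-93) = -1767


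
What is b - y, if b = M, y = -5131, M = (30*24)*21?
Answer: 20251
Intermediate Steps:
M = 15120 (M = 720*21 = 15120)
b = 15120
b - y = 15120 - 1*(-5131) = 15120 + 5131 = 20251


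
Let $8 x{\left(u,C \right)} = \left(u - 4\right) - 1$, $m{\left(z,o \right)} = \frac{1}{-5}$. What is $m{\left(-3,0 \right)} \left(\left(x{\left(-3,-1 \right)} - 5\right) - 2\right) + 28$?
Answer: $\frac{148}{5} \approx 29.6$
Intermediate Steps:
$m{\left(z,o \right)} = - \frac{1}{5}$
$x{\left(u,C \right)} = - \frac{5}{8} + \frac{u}{8}$ ($x{\left(u,C \right)} = \frac{\left(u - 4\right) - 1}{8} = \frac{\left(-4 + u\right) - 1}{8} = \frac{-5 + u}{8} = - \frac{5}{8} + \frac{u}{8}$)
$m{\left(-3,0 \right)} \left(\left(x{\left(-3,-1 \right)} - 5\right) - 2\right) + 28 = - \frac{\left(\left(- \frac{5}{8} + \frac{1}{8} \left(-3\right)\right) - 5\right) - 2}{5} + 28 = - \frac{\left(\left(- \frac{5}{8} - \frac{3}{8}\right) - 5\right) - 2}{5} + 28 = - \frac{\left(-1 - 5\right) - 2}{5} + 28 = - \frac{-6 - 2}{5} + 28 = \left(- \frac{1}{5}\right) \left(-8\right) + 28 = \frac{8}{5} + 28 = \frac{148}{5}$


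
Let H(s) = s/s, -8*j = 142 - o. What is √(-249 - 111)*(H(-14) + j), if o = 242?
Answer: 81*I*√10 ≈ 256.14*I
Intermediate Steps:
j = 25/2 (j = -(142 - 1*242)/8 = -(142 - 242)/8 = -⅛*(-100) = 25/2 ≈ 12.500)
H(s) = 1
√(-249 - 111)*(H(-14) + j) = √(-249 - 111)*(1 + 25/2) = √(-360)*(27/2) = (6*I*√10)*(27/2) = 81*I*√10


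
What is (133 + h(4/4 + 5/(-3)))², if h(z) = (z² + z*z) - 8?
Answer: 1283689/81 ≈ 15848.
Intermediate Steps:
h(z) = -8 + 2*z² (h(z) = (z² + z²) - 8 = 2*z² - 8 = -8 + 2*z²)
(133 + h(4/4 + 5/(-3)))² = (133 + (-8 + 2*(4/4 + 5/(-3))²))² = (133 + (-8 + 2*(4*(¼) + 5*(-⅓))²))² = (133 + (-8 + 2*(1 - 5/3)²))² = (133 + (-8 + 2*(-⅔)²))² = (133 + (-8 + 2*(4/9)))² = (133 + (-8 + 8/9))² = (133 - 64/9)² = (1133/9)² = 1283689/81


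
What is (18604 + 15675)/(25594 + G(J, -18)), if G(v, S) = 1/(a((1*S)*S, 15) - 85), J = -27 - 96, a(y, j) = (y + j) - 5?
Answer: 8535471/6372907 ≈ 1.3393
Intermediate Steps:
a(y, j) = -5 + j + y (a(y, j) = (j + y) - 5 = -5 + j + y)
J = -123
G(v, S) = 1/(-75 + S²) (G(v, S) = 1/((-5 + 15 + (1*S)*S) - 85) = 1/((-5 + 15 + S*S) - 85) = 1/((-5 + 15 + S²) - 85) = 1/((10 + S²) - 85) = 1/(-75 + S²))
(18604 + 15675)/(25594 + G(J, -18)) = (18604 + 15675)/(25594 + 1/(-75 + (-18)²)) = 34279/(25594 + 1/(-75 + 324)) = 34279/(25594 + 1/249) = 34279/(6372907/249) = 34279*(249/6372907) = 8535471/6372907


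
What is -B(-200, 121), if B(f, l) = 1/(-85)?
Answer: 1/85 ≈ 0.011765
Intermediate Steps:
B(f, l) = -1/85
-B(-200, 121) = -1*(-1/85) = 1/85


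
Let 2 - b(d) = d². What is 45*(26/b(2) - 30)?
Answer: -1935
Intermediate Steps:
b(d) = 2 - d²
45*(26/b(2) - 30) = 45*(26/(2 - 1*2²) - 30) = 45*(26/(2 - 1*4) - 30) = 45*(26/(2 - 4) - 30) = 45*(26/(-2) - 30) = 45*(26*(-½) - 30) = 45*(-13 - 30) = 45*(-43) = -1935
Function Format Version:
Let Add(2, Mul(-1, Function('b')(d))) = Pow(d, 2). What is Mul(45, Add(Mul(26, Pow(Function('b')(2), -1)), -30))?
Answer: -1935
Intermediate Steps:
Function('b')(d) = Add(2, Mul(-1, Pow(d, 2)))
Mul(45, Add(Mul(26, Pow(Function('b')(2), -1)), -30)) = Mul(45, Add(Mul(26, Pow(Add(2, Mul(-1, Pow(2, 2))), -1)), -30)) = Mul(45, Add(Mul(26, Pow(Add(2, Mul(-1, 4)), -1)), -30)) = Mul(45, Add(Mul(26, Pow(Add(2, -4), -1)), -30)) = Mul(45, Add(Mul(26, Pow(-2, -1)), -30)) = Mul(45, Add(Mul(26, Rational(-1, 2)), -30)) = Mul(45, Add(-13, -30)) = Mul(45, -43) = -1935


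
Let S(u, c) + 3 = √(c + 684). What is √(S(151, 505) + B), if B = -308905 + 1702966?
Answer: √(1394058 + √1189) ≈ 1180.7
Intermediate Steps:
B = 1394061
S(u, c) = -3 + √(684 + c) (S(u, c) = -3 + √(c + 684) = -3 + √(684 + c))
√(S(151, 505) + B) = √((-3 + √(684 + 505)) + 1394061) = √((-3 + √1189) + 1394061) = √(1394058 + √1189)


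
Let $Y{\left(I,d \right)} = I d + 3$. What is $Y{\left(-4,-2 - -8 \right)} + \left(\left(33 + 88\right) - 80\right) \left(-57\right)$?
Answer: $-2358$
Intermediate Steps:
$Y{\left(I,d \right)} = 3 + I d$
$Y{\left(-4,-2 - -8 \right)} + \left(\left(33 + 88\right) - 80\right) \left(-57\right) = \left(3 - 4 \left(-2 - -8\right)\right) + \left(\left(33 + 88\right) - 80\right) \left(-57\right) = \left(3 - 4 \left(-2 + 8\right)\right) + \left(121 - 80\right) \left(-57\right) = \left(3 - 24\right) + 41 \left(-57\right) = \left(3 - 24\right) - 2337 = -21 - 2337 = -2358$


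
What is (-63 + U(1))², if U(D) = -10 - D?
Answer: 5476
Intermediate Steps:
(-63 + U(1))² = (-63 + (-10 - 1*1))² = (-63 + (-10 - 1))² = (-63 - 11)² = (-74)² = 5476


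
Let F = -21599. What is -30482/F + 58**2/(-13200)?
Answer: 82425841/71276700 ≈ 1.1564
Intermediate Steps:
-30482/F + 58**2/(-13200) = -30482/(-21599) + 58**2/(-13200) = -30482*(-1/21599) + 3364*(-1/13200) = 30482/21599 - 841/3300 = 82425841/71276700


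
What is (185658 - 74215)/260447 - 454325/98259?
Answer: -107377305538/25591261773 ≈ -4.1959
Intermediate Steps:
(185658 - 74215)/260447 - 454325/98259 = 111443*(1/260447) - 454325*1/98259 = 111443/260447 - 454325/98259 = -107377305538/25591261773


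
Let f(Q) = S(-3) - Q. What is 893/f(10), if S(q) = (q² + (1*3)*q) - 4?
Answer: -893/14 ≈ -63.786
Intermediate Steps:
S(q) = -4 + q² + 3*q (S(q) = (q² + 3*q) - 4 = -4 + q² + 3*q)
f(Q) = -4 - Q (f(Q) = (-4 + (-3)² + 3*(-3)) - Q = (-4 + 9 - 9) - Q = -4 - Q)
893/f(10) = 893/(-4 - 1*10) = 893/(-4 - 10) = 893/(-14) = 893*(-1/14) = -893/14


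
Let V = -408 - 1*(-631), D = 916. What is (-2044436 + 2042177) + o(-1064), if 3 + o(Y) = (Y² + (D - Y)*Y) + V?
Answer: -976663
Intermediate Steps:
V = 223 (V = -408 + 631 = 223)
o(Y) = 220 + Y² + Y*(916 - Y) (o(Y) = -3 + ((Y² + (916 - Y)*Y) + 223) = -3 + ((Y² + Y*(916 - Y)) + 223) = -3 + (223 + Y² + Y*(916 - Y)) = 220 + Y² + Y*(916 - Y))
(-2044436 + 2042177) + o(-1064) = (-2044436 + 2042177) + (220 + 916*(-1064)) = -2259 + (220 - 974624) = -2259 - 974404 = -976663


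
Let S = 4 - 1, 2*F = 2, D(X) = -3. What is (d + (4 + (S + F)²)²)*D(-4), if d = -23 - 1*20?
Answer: -1071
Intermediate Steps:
F = 1 (F = (½)*2 = 1)
S = 3
d = -43 (d = -23 - 20 = -43)
(d + (4 + (S + F)²)²)*D(-4) = (-43 + (4 + (3 + 1)²)²)*(-3) = (-43 + (4 + 4²)²)*(-3) = (-43 + (4 + 16)²)*(-3) = (-43 + 20²)*(-3) = (-43 + 400)*(-3) = 357*(-3) = -1071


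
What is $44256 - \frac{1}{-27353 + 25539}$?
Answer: $\frac{80280385}{1814} \approx 44256.0$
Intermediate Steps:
$44256 - \frac{1}{-27353 + 25539} = 44256 - \frac{1}{-1814} = 44256 - - \frac{1}{1814} = 44256 + \frac{1}{1814} = \frac{80280385}{1814}$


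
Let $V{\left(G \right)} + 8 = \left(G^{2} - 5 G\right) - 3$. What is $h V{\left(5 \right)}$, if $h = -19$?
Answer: $209$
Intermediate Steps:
$V{\left(G \right)} = -11 + G^{2} - 5 G$ ($V{\left(G \right)} = -8 - \left(3 - G^{2} + 5 G\right) = -11 + G^{2} - 5 G$)
$h V{\left(5 \right)} = - 19 \left(-11 + 5^{2} - 25\right) = - 19 \left(-11 + 25 - 25\right) = \left(-19\right) \left(-11\right) = 209$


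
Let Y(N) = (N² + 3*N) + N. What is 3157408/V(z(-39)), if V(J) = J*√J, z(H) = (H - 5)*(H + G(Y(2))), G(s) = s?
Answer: 394676*√33/29403 ≈ 77.109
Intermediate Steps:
Y(N) = N² + 4*N
z(H) = (-5 + H)*(12 + H) (z(H) = (H - 5)*(H + 2*(4 + 2)) = (-5 + H)*(H + 2*6) = (-5 + H)*(H + 12) = (-5 + H)*(12 + H))
V(J) = J^(3/2)
3157408/V(z(-39)) = 3157408/((-60 + (-39)² + 7*(-39))^(3/2)) = 3157408/((-60 + 1521 - 273)^(3/2)) = 3157408/(1188^(3/2)) = 3157408/((7128*√33)) = 3157408*(√33/235224) = 394676*√33/29403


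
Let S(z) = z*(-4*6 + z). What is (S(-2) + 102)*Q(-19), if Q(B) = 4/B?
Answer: -616/19 ≈ -32.421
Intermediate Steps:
S(z) = z*(-24 + z)
(S(-2) + 102)*Q(-19) = (-2*(-24 - 2) + 102)*(4/(-19)) = (-2*(-26) + 102)*(4*(-1/19)) = (52 + 102)*(-4/19) = 154*(-4/19) = -616/19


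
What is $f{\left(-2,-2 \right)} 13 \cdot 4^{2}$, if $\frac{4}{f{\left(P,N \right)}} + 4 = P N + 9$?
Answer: $\frac{832}{9} \approx 92.444$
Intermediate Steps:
$f{\left(P,N \right)} = \frac{4}{5 + N P}$ ($f{\left(P,N \right)} = \frac{4}{-4 + \left(P N + 9\right)} = \frac{4}{-4 + \left(N P + 9\right)} = \frac{4}{-4 + \left(9 + N P\right)} = \frac{4}{5 + N P}$)
$f{\left(-2,-2 \right)} 13 \cdot 4^{2} = \frac{4}{5 - -4} \cdot 13 \cdot 4^{2} = \frac{4}{5 + 4} \cdot 13 \cdot 16 = \frac{4}{9} \cdot 13 \cdot 16 = \frac{52}{9} \cdot 16 = \frac{832}{9}$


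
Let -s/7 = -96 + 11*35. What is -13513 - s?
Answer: -11490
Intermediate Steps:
s = -2023 (s = -7*(-96 + 11*35) = -7*(-96 + 385) = -7*289 = -2023)
-13513 - s = -13513 - 1*(-2023) = -13513 + 2023 = -11490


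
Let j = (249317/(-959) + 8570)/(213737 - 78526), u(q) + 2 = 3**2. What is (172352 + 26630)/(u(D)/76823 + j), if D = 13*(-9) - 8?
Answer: 991073104933816457/306567102021 ≈ 3.2328e+6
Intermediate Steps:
D = -125 (D = -117 - 8 = -125)
u(q) = 7 (u(q) = -2 + 3**2 = -2 + 9 = 7)
j = 7969313/129667349 (j = (249317*(-1/959) + 8570)/135211 = (-249317/959 + 8570)*(1/135211) = (7969313/959)*(1/135211) = 7969313/129667349 ≈ 0.061460)
(172352 + 26630)/(u(D)/76823 + j) = (172352 + 26630)/(7/76823 + 7969313/129667349) = 198982/(7*(1/76823) + 7969313/129667349) = 198982/(7/76823 + 7969313/129667349) = 198982/(613134204042/9961434752227) = 198982*(9961434752227/613134204042) = 991073104933816457/306567102021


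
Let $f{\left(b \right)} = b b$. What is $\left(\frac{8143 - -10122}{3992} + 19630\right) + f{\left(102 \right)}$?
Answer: $\frac{119913993}{3992} \approx 30039.0$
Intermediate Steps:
$f{\left(b \right)} = b^{2}$
$\left(\frac{8143 - -10122}{3992} + 19630\right) + f{\left(102 \right)} = \left(\frac{8143 - -10122}{3992} + 19630\right) + 102^{2} = \left(\left(8143 + 10122\right) \frac{1}{3992} + 19630\right) + 10404 = \left(18265 \cdot \frac{1}{3992} + 19630\right) + 10404 = \left(\frac{18265}{3992} + 19630\right) + 10404 = \frac{78381225}{3992} + 10404 = \frac{119913993}{3992}$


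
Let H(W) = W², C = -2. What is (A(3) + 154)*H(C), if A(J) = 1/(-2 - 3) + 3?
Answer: 3136/5 ≈ 627.20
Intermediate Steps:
A(J) = 14/5 (A(J) = 1/(-5) + 3 = -⅕ + 3 = 14/5)
(A(3) + 154)*H(C) = (14/5 + 154)*(-2)² = (784/5)*4 = 3136/5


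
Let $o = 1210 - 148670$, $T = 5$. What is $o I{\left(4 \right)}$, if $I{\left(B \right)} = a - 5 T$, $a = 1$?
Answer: $3539040$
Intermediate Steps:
$I{\left(B \right)} = -24$ ($I{\left(B \right)} = 1 - 25 = -24$)
$o = -147460$ ($o = 1210 - 148670 = -147460$)
$o I{\left(4 \right)} = \left(-147460\right) \left(-24\right) = 3539040$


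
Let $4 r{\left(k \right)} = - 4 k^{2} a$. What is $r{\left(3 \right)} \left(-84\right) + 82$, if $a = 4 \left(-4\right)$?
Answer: $-12014$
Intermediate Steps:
$a = -16$
$r{\left(k \right)} = 16 k^{2}$ ($r{\left(k \right)} = \frac{- 4 k^{2} \left(-16\right)}{4} = \frac{64 k^{2}}{4} = 16 k^{2}$)
$r{\left(3 \right)} \left(-84\right) + 82 = 16 \cdot 3^{2} \left(-84\right) + 82 = 16 \cdot 9 \left(-84\right) + 82 = 144 \left(-84\right) + 82 = -12096 + 82 = -12014$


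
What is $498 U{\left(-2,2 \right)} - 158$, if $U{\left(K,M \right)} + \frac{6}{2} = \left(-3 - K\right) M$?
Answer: $-2648$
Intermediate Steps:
$U{\left(K,M \right)} = -3 + M \left(-3 - K\right)$ ($U{\left(K,M \right)} = -3 + \left(-3 - K\right) M = -3 + M \left(-3 - K\right)$)
$498 U{\left(-2,2 \right)} - 158 = 498 \left(-3 - 6 - \left(-2\right) 2\right) - 158 = 498 \left(-3 - 6 + 4\right) - 158 = 498 \left(-5\right) - 158 = -2490 - 158 = -2648$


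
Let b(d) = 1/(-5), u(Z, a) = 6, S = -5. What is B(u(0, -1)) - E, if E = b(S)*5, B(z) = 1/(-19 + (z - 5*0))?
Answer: 12/13 ≈ 0.92308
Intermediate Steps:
b(d) = -⅕
B(z) = 1/(-19 + z) (B(z) = 1/(-19 + (z + 0)) = 1/(-19 + z))
E = -1 (E = -⅕*5 = -1)
B(u(0, -1)) - E = 1/(-19 + 6) - 1*(-1) = 1/(-13) + 1 = -1/13 + 1 = 12/13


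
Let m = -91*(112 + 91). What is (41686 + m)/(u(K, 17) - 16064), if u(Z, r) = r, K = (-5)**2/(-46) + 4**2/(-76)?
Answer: -23213/16047 ≈ -1.4466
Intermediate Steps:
m = -18473 (m = -91*203 = -18473)
K = -659/874 (K = 25*(-1/46) + 16*(-1/76) = -25/46 - 4/19 = -659/874 ≈ -0.75400)
(41686 + m)/(u(K, 17) - 16064) = (41686 - 18473)/(17 - 16064) = 23213/(-16047) = 23213*(-1/16047) = -23213/16047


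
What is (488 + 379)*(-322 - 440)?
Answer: -660654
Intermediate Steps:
(488 + 379)*(-322 - 440) = 867*(-762) = -660654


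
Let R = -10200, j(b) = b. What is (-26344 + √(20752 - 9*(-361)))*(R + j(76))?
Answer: 266706656 - 10124*√24001 ≈ 2.6514e+8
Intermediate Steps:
(-26344 + √(20752 - 9*(-361)))*(R + j(76)) = (-26344 + √(20752 - 9*(-361)))*(-10200 + 76) = (-26344 + √(20752 + 3249))*(-10124) = (-26344 + √24001)*(-10124) = 266706656 - 10124*√24001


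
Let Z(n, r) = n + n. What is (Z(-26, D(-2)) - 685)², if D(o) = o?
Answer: 543169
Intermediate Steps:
Z(n, r) = 2*n
(Z(-26, D(-2)) - 685)² = (2*(-26) - 685)² = (-52 - 685)² = (-737)² = 543169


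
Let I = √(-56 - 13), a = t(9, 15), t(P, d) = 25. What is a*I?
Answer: 25*I*√69 ≈ 207.67*I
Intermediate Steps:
a = 25
I = I*√69 (I = √(-69) = I*√69 ≈ 8.3066*I)
a*I = 25*(I*√69) = 25*I*√69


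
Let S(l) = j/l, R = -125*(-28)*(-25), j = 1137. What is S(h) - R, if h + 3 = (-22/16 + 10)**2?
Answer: 133286756/1523 ≈ 87516.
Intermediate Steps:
R = -87500 (R = 3500*(-25) = -87500)
h = 4569/64 (h = -3 + (-22/16 + 10)**2 = -3 + (-22*1/16 + 10)**2 = -3 + (-11/8 + 10)**2 = -3 + (69/8)**2 = -3 + 4761/64 = 4569/64 ≈ 71.391)
S(l) = 1137/l
S(h) - R = 1137/(4569/64) - 1*(-87500) = 1137*(64/4569) + 87500 = 24256/1523 + 87500 = 133286756/1523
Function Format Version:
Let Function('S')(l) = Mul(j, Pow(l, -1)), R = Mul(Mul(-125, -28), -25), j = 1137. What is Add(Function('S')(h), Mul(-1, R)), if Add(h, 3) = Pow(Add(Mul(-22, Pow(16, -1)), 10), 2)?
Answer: Rational(133286756, 1523) ≈ 87516.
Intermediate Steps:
R = -87500 (R = Mul(3500, -25) = -87500)
h = Rational(4569, 64) (h = Add(-3, Pow(Add(Mul(-22, Pow(16, -1)), 10), 2)) = Add(-3, Pow(Add(Mul(-22, Rational(1, 16)), 10), 2)) = Add(-3, Pow(Add(Rational(-11, 8), 10), 2)) = Add(-3, Pow(Rational(69, 8), 2)) = Add(-3, Rational(4761, 64)) = Rational(4569, 64) ≈ 71.391)
Function('S')(l) = Mul(1137, Pow(l, -1))
Add(Function('S')(h), Mul(-1, R)) = Add(Mul(1137, Pow(Rational(4569, 64), -1)), Mul(-1, -87500)) = Add(Mul(1137, Rational(64, 4569)), 87500) = Add(Rational(24256, 1523), 87500) = Rational(133286756, 1523)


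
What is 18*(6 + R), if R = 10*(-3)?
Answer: -432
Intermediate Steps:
R = -30
18*(6 + R) = 18*(6 - 30) = 18*(-24) = -432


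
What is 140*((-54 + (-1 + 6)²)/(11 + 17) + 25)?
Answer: 3355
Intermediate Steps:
140*((-54 + (-1 + 6)²)/(11 + 17) + 25) = 140*((-54 + 5²)/28 + 25) = 140*((-54 + 25)*(1/28) + 25) = 140*(-29*1/28 + 25) = 140*(-29/28 + 25) = 140*(671/28) = 3355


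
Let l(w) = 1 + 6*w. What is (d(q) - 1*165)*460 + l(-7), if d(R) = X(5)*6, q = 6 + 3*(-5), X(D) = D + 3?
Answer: -53861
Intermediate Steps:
X(D) = 3 + D
q = -9 (q = 6 - 15 = -9)
d(R) = 48 (d(R) = (3 + 5)*6 = 8*6 = 48)
(d(q) - 1*165)*460 + l(-7) = (48 - 1*165)*460 + (1 + 6*(-7)) = (48 - 165)*460 + (1 - 42) = -117*460 - 41 = -53820 - 41 = -53861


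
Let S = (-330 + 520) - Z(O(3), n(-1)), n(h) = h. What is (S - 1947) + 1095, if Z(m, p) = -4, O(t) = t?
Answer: -658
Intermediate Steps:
S = 194 (S = (-330 + 520) - 1*(-4) = 190 + 4 = 194)
(S - 1947) + 1095 = (194 - 1947) + 1095 = -1753 + 1095 = -658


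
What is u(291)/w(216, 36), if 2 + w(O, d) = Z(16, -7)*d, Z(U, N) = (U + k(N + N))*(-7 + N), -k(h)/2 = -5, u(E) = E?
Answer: -291/13106 ≈ -0.022204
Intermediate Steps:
k(h) = 10 (k(h) = -2*(-5) = 10)
Z(U, N) = (-7 + N)*(10 + U) (Z(U, N) = (U + 10)*(-7 + N) = (10 + U)*(-7 + N) = (-7 + N)*(10 + U))
w(O, d) = -2 - 364*d (w(O, d) = -2 + (-70 - 7*16 + 10*(-7) - 7*16)*d = -2 + (-70 - 112 - 70 - 112)*d = -2 - 364*d)
u(291)/w(216, 36) = 291/(-2 - 364*36) = 291/(-2 - 13104) = 291/(-13106) = 291*(-1/13106) = -291/13106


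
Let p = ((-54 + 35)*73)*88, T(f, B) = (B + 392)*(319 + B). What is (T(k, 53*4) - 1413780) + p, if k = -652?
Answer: -1215112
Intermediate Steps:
T(f, B) = (319 + B)*(392 + B) (T(f, B) = (392 + B)*(319 + B) = (319 + B)*(392 + B))
p = -122056 (p = -19*73*88 = -1387*88 = -122056)
(T(k, 53*4) - 1413780) + p = ((125048 + (53*4)² + 711*(53*4)) - 1413780) - 122056 = ((125048 + 212² + 711*212) - 1413780) - 122056 = ((125048 + 44944 + 150732) - 1413780) - 122056 = (320724 - 1413780) - 122056 = -1093056 - 122056 = -1215112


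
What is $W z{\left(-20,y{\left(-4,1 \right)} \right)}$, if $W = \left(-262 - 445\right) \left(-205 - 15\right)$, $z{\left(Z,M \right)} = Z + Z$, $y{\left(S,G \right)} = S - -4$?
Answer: $-6221600$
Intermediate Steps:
$y{\left(S,G \right)} = 4 + S$ ($y{\left(S,G \right)} = S + 4 = 4 + S$)
$z{\left(Z,M \right)} = 2 Z$
$W = 155540$ ($W = \left(-707\right) \left(-220\right) = 155540$)
$W z{\left(-20,y{\left(-4,1 \right)} \right)} = 155540 \cdot 2 \left(-20\right) = 155540 \left(-40\right) = -6221600$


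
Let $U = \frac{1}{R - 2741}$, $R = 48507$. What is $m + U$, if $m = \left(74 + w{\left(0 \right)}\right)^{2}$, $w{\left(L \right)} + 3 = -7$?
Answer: $\frac{187457537}{45766} \approx 4096.0$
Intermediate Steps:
$w{\left(L \right)} = -10$ ($w{\left(L \right)} = -3 - 7 = -10$)
$U = \frac{1}{45766}$ ($U = \frac{1}{48507 - 2741} = \frac{1}{45766} \approx 2.185 \cdot 10^{-5}$)
$m = 4096$ ($m = \left(74 - 10\right)^{2} = 64^{2} = 4096$)
$m + U = 4096 + \frac{1}{45766} = \frac{187457537}{45766}$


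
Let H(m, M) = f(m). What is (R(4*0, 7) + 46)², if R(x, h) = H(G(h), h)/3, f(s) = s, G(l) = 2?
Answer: 19600/9 ≈ 2177.8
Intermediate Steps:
H(m, M) = m
R(x, h) = ⅔ (R(x, h) = 2/3 = 2*(⅓) = ⅔)
(R(4*0, 7) + 46)² = (⅔ + 46)² = (140/3)² = 19600/9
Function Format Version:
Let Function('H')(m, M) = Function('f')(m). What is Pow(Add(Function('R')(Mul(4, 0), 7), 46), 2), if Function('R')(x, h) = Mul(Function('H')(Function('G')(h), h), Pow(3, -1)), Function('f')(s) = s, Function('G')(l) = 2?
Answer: Rational(19600, 9) ≈ 2177.8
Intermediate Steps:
Function('H')(m, M) = m
Function('R')(x, h) = Rational(2, 3) (Function('R')(x, h) = Mul(2, Pow(3, -1)) = Mul(2, Rational(1, 3)) = Rational(2, 3))
Pow(Add(Function('R')(Mul(4, 0), 7), 46), 2) = Pow(Add(Rational(2, 3), 46), 2) = Pow(Rational(140, 3), 2) = Rational(19600, 9)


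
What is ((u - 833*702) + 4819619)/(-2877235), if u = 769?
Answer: -4235622/2877235 ≈ -1.4721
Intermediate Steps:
((u - 833*702) + 4819619)/(-2877235) = ((769 - 833*702) + 4819619)/(-2877235) = ((769 - 584766) + 4819619)*(-1/2877235) = (-583997 + 4819619)*(-1/2877235) = 4235622*(-1/2877235) = -4235622/2877235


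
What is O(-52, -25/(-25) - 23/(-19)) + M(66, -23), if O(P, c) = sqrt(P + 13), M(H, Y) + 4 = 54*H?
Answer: 3560 + I*sqrt(39) ≈ 3560.0 + 6.245*I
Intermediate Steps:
M(H, Y) = -4 + 54*H
O(P, c) = sqrt(13 + P)
O(-52, -25/(-25) - 23/(-19)) + M(66, -23) = sqrt(13 - 52) + (-4 + 54*66) = sqrt(-39) + (-4 + 3564) = I*sqrt(39) + 3560 = 3560 + I*sqrt(39)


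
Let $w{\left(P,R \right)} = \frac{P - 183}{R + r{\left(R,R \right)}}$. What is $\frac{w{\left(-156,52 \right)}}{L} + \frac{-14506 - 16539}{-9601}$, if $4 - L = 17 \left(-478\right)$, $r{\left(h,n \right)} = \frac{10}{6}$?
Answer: $\frac{13541989211}{4189012310} \approx 3.2327$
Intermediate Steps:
$r{\left(h,n \right)} = \frac{5}{3}$ ($r{\left(h,n \right)} = 10 \cdot \frac{1}{6} = \frac{5}{3}$)
$w{\left(P,R \right)} = \frac{-183 + P}{\frac{5}{3} + R}$ ($w{\left(P,R \right)} = \frac{P - 183}{R + \frac{5}{3}} = \frac{-183 + P}{\frac{5}{3} + R}$)
$L = 8130$ ($L = 4 - 17 \left(-478\right) = 4 - -8126 = 4 + 8126 = 8130$)
$\frac{w{\left(-156,52 \right)}}{L} + \frac{-14506 - 16539}{-9601} = \frac{3 \frac{1}{5 + 3 \cdot 52} \left(-183 - 156\right)}{8130} + \frac{-14506 - 16539}{-9601} = 3 \frac{1}{5 + 156} \left(-339\right) \frac{1}{8130} - - \frac{31045}{9601} = 3 \cdot \frac{1}{161} \left(-339\right) \frac{1}{8130} + \frac{31045}{9601} = \left(- \frac{1017}{161}\right) \frac{1}{8130} + \frac{31045}{9601} = - \frac{339}{436310} + \frac{31045}{9601} = \frac{13541989211}{4189012310}$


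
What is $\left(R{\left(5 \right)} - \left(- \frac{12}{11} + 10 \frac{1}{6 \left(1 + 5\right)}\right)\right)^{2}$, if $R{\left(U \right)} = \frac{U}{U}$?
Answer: $\frac{128881}{39204} \approx 3.2874$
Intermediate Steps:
$R{\left(U \right)} = 1$
$\left(R{\left(5 \right)} - \left(- \frac{12}{11} + 10 \frac{1}{6 \left(1 + 5\right)}\right)\right)^{2} = \left(1 - \left(- \frac{12}{11} + 10 \frac{1}{6 \left(1 + 5\right)}\right)\right)^{2} = \left(1 - \left(- \frac{12}{11} + \frac{10}{6 \cdot 6}\right)\right)^{2} = \left(1 + \left(\frac{12}{11} - \frac{10}{36}\right)\right)^{2} = \left(1 + \left(\frac{12}{11} - \frac{5}{18}\right)\right)^{2} = \left(1 + \frac{161}{198}\right)^{2} = \left(\frac{359}{198}\right)^{2} = \frac{128881}{39204}$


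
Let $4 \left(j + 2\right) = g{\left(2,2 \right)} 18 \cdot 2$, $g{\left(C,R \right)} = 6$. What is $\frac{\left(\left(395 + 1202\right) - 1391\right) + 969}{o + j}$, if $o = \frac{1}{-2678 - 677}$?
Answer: $\frac{3942125}{174459} \approx 22.596$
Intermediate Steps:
$o = - \frac{1}{3355}$ ($o = \frac{1}{-3355} = - \frac{1}{3355} \approx -0.00029806$)
$j = 52$ ($j = -2 + \frac{6 \cdot 18 \cdot 2}{4} = -2 + \frac{108 \cdot 2}{4} = -2 + \frac{1}{4} \cdot 216 = -2 + 54 = 52$)
$\frac{\left(\left(395 + 1202\right) - 1391\right) + 969}{o + j} = \frac{\left(\left(395 + 1202\right) - 1391\right) + 969}{- \frac{1}{3355} + 52} = \frac{\left(1597 - 1391\right) + 969}{\frac{174459}{3355}} = \left(206 + 969\right) \frac{3355}{174459} = 1175 \cdot \frac{3355}{174459} = \frac{3942125}{174459}$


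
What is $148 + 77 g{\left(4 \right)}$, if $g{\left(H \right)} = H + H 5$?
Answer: $1996$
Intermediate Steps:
$g{\left(H \right)} = 6 H$ ($g{\left(H \right)} = H + 5 H = 6 H$)
$148 + 77 g{\left(4 \right)} = 148 + 77 \cdot 6 \cdot 4 = 148 + 77 \cdot 24 = 148 + 1848 = 1996$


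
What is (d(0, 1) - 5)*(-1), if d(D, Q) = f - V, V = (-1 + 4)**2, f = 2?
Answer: 12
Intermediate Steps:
V = 9 (V = 3**2 = 9)
d(D, Q) = -7 (d(D, Q) = 2 - 1*9 = 2 - 9 = -7)
(d(0, 1) - 5)*(-1) = (-7 - 5)*(-1) = -12*(-1) = 12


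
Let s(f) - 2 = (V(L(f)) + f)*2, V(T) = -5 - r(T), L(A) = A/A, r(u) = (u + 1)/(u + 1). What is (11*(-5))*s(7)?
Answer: -220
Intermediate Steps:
r(u) = 1 (r(u) = (1 + u)/(1 + u) = 1)
L(A) = 1
V(T) = -6 (V(T) = -5 - 1*1 = -5 - 1 = -6)
s(f) = -10 + 2*f (s(f) = 2 + (-6 + f)*2 = 2 + (-12 + 2*f) = -10 + 2*f)
(11*(-5))*s(7) = (11*(-5))*(-10 + 2*7) = -55*(-10 + 14) = -55*4 = -220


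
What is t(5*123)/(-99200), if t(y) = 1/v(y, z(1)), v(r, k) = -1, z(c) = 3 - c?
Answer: 1/99200 ≈ 1.0081e-5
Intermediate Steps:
t(y) = -1 (t(y) = 1/(-1) = -1)
t(5*123)/(-99200) = -1/(-99200) = -1*(-1/99200) = 1/99200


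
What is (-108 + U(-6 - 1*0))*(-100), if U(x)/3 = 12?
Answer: 7200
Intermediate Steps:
U(x) = 36 (U(x) = 3*12 = 36)
(-108 + U(-6 - 1*0))*(-100) = (-108 + 36)*(-100) = -72*(-100) = 7200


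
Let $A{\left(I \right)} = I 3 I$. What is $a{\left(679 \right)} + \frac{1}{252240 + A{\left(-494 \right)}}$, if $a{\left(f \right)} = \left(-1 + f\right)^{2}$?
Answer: $\frac{452489026033}{984348} \approx 4.5968 \cdot 10^{5}$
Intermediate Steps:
$A{\left(I \right)} = 3 I^{2}$ ($A{\left(I \right)} = 3 I I = 3 I^{2}$)
$a{\left(679 \right)} + \frac{1}{252240 + A{\left(-494 \right)}} = \left(-1 + 679\right)^{2} + \frac{1}{252240 + 3 \left(-494\right)^{2}} = 678^{2} + \frac{1}{252240 + 3 \cdot 244036} = 459684 + \frac{1}{252240 + 732108} = 459684 + \frac{1}{984348} = \frac{452489026033}{984348}$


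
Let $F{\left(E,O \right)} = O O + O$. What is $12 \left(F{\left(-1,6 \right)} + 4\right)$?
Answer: $552$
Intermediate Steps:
$F{\left(E,O \right)} = O + O^{2}$ ($F{\left(E,O \right)} = O^{2} + O = O + O^{2}$)
$12 \left(F{\left(-1,6 \right)} + 4\right) = 12 \left(6 \left(1 + 6\right) + 4\right) = 12 \left(6 \cdot 7 + 4\right) = 12 \left(42 + 4\right) = 12 \cdot 46 = 552$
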